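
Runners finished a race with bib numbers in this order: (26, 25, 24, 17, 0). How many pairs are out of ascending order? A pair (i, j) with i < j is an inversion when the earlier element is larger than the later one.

10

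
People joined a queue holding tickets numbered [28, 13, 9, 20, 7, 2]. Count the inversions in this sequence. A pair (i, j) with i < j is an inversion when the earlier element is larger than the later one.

Inversions: 13

Sweep left to right; for each value list the smaller values that follow it:
28: 5
13: 3
9: 2
20: 2
7: 1
2: 0
Sum: 5 + 3 + 2 + 2 + 1 + 0 = 13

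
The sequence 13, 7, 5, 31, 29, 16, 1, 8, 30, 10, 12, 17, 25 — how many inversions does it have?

For each element, count later entries that are smaller:
13: 6
7: 2
5: 1
31: 9
29: 7
16: 4
1: 0
8: 0
30: 4
10: 0
12: 0
17: 0
25: 0
Sum: 6 + 2 + 1 + 9 + 7 + 4 + 0 + 0 + 4 + 0 + 0 + 0 + 0 = 33

33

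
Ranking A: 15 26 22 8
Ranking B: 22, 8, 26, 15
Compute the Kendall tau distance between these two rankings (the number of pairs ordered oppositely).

Assign each item its position (1..4) in the first ordering, then rewrite the second ordering as that position sequence:
positions: 15→1, 26→2, 22→3, 8→4
second ordering as positions: [3, 4, 2, 1]
Discordant pairs = inversions in this position sequence.
3: 2, 1 → 2
4: 2, 1 → 2
2: 1 → 1
1: 0
Total: 2 + 2 + 1 + 0 = 5

5 discordant pairs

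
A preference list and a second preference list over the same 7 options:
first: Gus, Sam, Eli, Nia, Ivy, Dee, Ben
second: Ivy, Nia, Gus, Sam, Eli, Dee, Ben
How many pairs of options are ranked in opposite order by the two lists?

Assign each item its position (1..7) in the first ordering, then rewrite the second ordering as that position sequence:
positions: Gus→1, Sam→2, Eli→3, Nia→4, Ivy→5, Dee→6, Ben→7
second ordering as positions: [5, 4, 1, 2, 3, 6, 7]
Discordant pairs = inversions in this position sequence.
5: 4, 1, 2, 3 → 4
4: 1, 2, 3 → 3
1: 0
2: 0
3: 0
6: 0
7: 0
Total: 4 + 3 + 0 + 0 + 0 + 0 + 0 = 7

There are 7 pairs.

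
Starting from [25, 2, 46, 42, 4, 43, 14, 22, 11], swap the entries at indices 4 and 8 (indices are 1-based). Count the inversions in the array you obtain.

19

Positions 4 and 8 hold 42 and 22; after swapping, the array is [25, 2, 46, 22, 4, 43, 14, 42, 11].
Element-by-element contributions:
25: 5
2: 0
46: 6
22: 3
4: 0
43: 3
14: 1
42: 1
11: 0
Sum: 5 + 0 + 6 + 3 + 0 + 3 + 1 + 1 + 0 = 19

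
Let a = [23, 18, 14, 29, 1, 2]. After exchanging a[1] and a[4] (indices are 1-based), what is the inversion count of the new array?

12 inversions

Positions 1 and 4 hold 23 and 29; after swapping, the array is [29, 18, 14, 23, 1, 2].
Sweep left to right; for each value list the smaller values that follow it:
29: 5
18: 3
14: 2
23: 2
1: 0
2: 0
Sum: 5 + 3 + 2 + 2 + 0 + 0 = 12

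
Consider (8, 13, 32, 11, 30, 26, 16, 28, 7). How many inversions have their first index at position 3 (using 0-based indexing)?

1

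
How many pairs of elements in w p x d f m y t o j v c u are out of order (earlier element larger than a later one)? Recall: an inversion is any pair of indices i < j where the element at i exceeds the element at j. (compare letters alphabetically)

43

Sweep left to right; for each value list the smaller values that follow it:
w → p, d, f, m, t, o, j, v, c, u → 10
p → d, f, m, o, j, c → 6
x → d, f, m, t, o, j, v, c, u → 9
d → c → 1
f → c → 1
m → j, c → 2
y → t, o, j, v, c, u → 6
t → o, j, c → 3
o → j, c → 2
j → c → 1
v → c, u → 2
c → none → 0
u → none → 0
Sum: 10 + 6 + 9 + 1 + 1 + 2 + 6 + 3 + 2 + 1 + 2 + 0 + 0 = 43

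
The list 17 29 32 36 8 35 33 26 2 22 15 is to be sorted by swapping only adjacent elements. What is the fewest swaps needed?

Minimum adjacent swaps = number of inversions (each swap of adjacent out-of-order elements removes one inversion and no swap can remove more).
Count inversions — for each element, later elements that are smaller:
17: 8, 2, 15 → 3
29: 8, 26, 2, 22, 15 → 5
32: 8, 26, 2, 22, 15 → 5
36: 8, 35, 33, 26, 2, 22, 15 → 7
8: 2 → 1
35: 33, 26, 2, 22, 15 → 5
33: 26, 2, 22, 15 → 4
26: 2, 22, 15 → 3
2: none → 0
22: 15 → 1
15: none → 0
Total inversions: 3 + 5 + 5 + 7 + 1 + 5 + 4 + 3 + 0 + 1 + 0 = 34

34 swaps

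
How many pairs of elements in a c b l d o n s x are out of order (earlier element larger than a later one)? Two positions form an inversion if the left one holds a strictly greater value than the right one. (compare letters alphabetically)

For each element, count later entries that are smaller:
a: 0
c: 1
b: 0
l: 1
d: 0
o: 1
n: 0
s: 0
x: 0
Sum: 0 + 1 + 0 + 1 + 0 + 1 + 0 + 0 + 0 = 3

3 inversions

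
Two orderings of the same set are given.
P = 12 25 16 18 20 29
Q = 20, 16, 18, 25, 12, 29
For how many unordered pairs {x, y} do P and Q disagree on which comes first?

Assign each item its position (1..6) in the first ordering, then rewrite the second ordering as that position sequence:
positions: 12→1, 25→2, 16→3, 18→4, 20→5, 29→6
second ordering as positions: [5, 3, 4, 2, 1, 6]
Discordant pairs = inversions in this position sequence.
5: 3, 4, 2, 1 → 4
3: 2, 1 → 2
4: 2, 1 → 2
2: 1 → 1
1: 0
6: 0
Total: 4 + 2 + 2 + 1 + 0 + 0 = 9

Disagreeing pairs: 9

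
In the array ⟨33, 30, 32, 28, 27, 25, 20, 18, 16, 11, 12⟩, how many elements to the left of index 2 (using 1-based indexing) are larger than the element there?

The element at index 2 is 30.
Elements before it: 33
Those larger than 30: 33

1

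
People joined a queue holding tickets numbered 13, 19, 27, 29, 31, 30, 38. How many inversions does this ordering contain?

Inversions: 1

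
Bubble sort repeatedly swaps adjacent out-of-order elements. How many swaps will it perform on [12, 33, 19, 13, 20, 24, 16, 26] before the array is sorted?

The minimum number of adjacent swaps to sort an array equals its inversion count, since every such swap removes exactly one inversion.
Count inversions — for each element, later elements that are smaller:
12: none → 0
33: 19, 13, 20, 24, 16, 26 → 6
19: 13, 16 → 2
13: none → 0
20: 16 → 1
24: 16 → 1
16: none → 0
26: none → 0
Total inversions: 0 + 6 + 2 + 0 + 1 + 1 + 0 + 0 = 10

10 swaps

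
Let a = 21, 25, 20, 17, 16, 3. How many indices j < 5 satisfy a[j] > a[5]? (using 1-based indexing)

4

The element at index 5 is 16.
Elements before it: 21, 25, 20, 17
Those larger than 16: 21, 25, 20, 17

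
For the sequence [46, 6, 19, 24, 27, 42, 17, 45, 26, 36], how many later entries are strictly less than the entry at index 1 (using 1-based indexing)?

9

The element at index 1 is 46.
Elements after it: 6, 19, 24, 27, 42, 17, 45, 26, 36
Those smaller than 46: 6, 19, 24, 27, 42, 17, 45, 26, 36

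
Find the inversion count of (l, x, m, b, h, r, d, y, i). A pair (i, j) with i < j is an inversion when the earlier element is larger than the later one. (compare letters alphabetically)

Count, for each position, how many later elements it exceeds:
l → b, h, d, i → 4
x → m, b, h, r, d, i → 6
m → b, h, d, i → 4
b → none → 0
h → d → 1
r → d, i → 2
d → none → 0
y → i → 1
i → none → 0
Sum: 4 + 6 + 4 + 0 + 1 + 2 + 0 + 1 + 0 = 18

18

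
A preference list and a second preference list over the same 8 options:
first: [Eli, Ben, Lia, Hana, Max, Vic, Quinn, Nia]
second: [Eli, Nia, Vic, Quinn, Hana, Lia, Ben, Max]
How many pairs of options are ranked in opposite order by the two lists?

17 pairs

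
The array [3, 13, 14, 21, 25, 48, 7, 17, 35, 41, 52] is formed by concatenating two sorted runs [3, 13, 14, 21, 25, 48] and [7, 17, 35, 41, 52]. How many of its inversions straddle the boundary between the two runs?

Count, for every r in R, how many entries of L exceed r:
r = 7: 13, 14, 21, 25, 48 → 5
r = 17: 21, 25, 48 → 3
r = 35: 48 → 1
r = 41: 48 → 1
r = 52: none → 0
Cross-inversions: 5 + 3 + 1 + 1 + 0 = 10

10 cross-inversions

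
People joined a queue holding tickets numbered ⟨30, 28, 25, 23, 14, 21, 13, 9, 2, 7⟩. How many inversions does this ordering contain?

43

Count, for each position, how many later elements it exceeds:
30 → 28, 25, 23, 14, 21, 13, 9, 2, 7 → 9
28 → 25, 23, 14, 21, 13, 9, 2, 7 → 8
25 → 23, 14, 21, 13, 9, 2, 7 → 7
23 → 14, 21, 13, 9, 2, 7 → 6
14 → 13, 9, 2, 7 → 4
21 → 13, 9, 2, 7 → 4
13 → 9, 2, 7 → 3
9 → 2, 7 → 2
2 → none → 0
7 → none → 0
Sum: 9 + 8 + 7 + 6 + 4 + 4 + 3 + 2 + 0 + 0 = 43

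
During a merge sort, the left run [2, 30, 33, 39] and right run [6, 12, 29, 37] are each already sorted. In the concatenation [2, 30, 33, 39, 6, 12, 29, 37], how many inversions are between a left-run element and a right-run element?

10

Take each right-half value and tally the left-half values above it:
r = 6: 30, 33, 39 → 3
r = 12: 30, 33, 39 → 3
r = 29: 30, 33, 39 → 3
r = 37: 39 → 1
Cross-inversions: 3 + 3 + 3 + 1 = 10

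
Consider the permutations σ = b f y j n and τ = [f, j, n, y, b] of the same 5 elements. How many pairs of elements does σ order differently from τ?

Assign each item its position (1..5) in the first ordering, then rewrite the second ordering as that position sequence:
positions: b→1, f→2, y→3, j→4, n→5
second ordering as positions: [2, 4, 5, 3, 1]
Discordant pairs = inversions in this position sequence.
2: 1 → 1
4: 3, 1 → 2
5: 3, 1 → 2
3: 1 → 1
1: 0
Total: 1 + 2 + 2 + 1 + 0 = 6

Discordant pairs: 6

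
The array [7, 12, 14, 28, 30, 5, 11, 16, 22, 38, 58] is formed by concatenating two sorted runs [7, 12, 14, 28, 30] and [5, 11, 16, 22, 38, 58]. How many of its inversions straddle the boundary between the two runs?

13 split inversions

Count, for every r in R, how many entries of L exceed r:
r = 5: 7, 12, 14, 28, 30 → 5
r = 11: 12, 14, 28, 30 → 4
r = 16: 28, 30 → 2
r = 22: 28, 30 → 2
r = 38: none → 0
r = 58: none → 0
Cross-inversions: 5 + 4 + 2 + 2 + 0 + 0 = 13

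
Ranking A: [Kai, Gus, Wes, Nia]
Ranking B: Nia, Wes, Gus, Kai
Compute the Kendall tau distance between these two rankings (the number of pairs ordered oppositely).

6 discordant pairs

Assign each item its position (1..4) in the first ordering, then rewrite the second ordering as that position sequence:
positions: Kai→1, Gus→2, Wes→3, Nia→4
second ordering as positions: [4, 3, 2, 1]
Discordant pairs = inversions in this position sequence.
4: 3, 2, 1 → 3
3: 2, 1 → 2
2: 1 → 1
1: 0
Total: 3 + 2 + 1 + 0 = 6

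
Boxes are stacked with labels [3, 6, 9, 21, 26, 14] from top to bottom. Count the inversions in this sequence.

For each element, count later entries that are smaller:
3: 0
6: 0
9: 0
21: 1
26: 1
14: 0
Sum: 0 + 0 + 0 + 1 + 1 + 0 = 2

2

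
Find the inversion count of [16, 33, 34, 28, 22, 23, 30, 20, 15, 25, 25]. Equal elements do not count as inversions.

There are 32 out-of-order pairs.

Element-by-element contributions:
16 → 15 → 1
33 → 28, 22, 23, 30, 20, 15, 25, 25 → 8
34 → 28, 22, 23, 30, 20, 15, 25, 25 → 8
28 → 22, 23, 20, 15, 25, 25 → 6
22 → 20, 15 → 2
23 → 20, 15 → 2
30 → 20, 15, 25, 25 → 4
20 → 15 → 1
15 → none → 0
25 → none → 0
25 → none → 0
Sum: 1 + 8 + 8 + 6 + 2 + 2 + 4 + 1 + 0 + 0 + 0 = 32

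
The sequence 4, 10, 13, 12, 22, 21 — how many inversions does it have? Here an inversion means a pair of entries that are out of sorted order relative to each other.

Inversions: 2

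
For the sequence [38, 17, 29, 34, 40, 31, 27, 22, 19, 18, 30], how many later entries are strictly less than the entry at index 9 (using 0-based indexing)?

0

The element at index 9 is 18.
Elements after it: 30
None of them are smaller than 18.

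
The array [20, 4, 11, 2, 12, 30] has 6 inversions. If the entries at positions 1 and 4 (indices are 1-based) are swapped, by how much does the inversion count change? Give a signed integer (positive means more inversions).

-5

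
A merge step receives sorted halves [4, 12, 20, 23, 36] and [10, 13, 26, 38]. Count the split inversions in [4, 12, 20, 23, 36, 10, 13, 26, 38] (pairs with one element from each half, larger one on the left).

8

Count, for every r in R, how many entries of L exceed r:
r = 10: 12, 20, 23, 36 → 4
r = 13: 20, 23, 36 → 3
r = 26: 36 → 1
r = 38: none → 0
Cross-inversions: 4 + 3 + 1 + 0 = 8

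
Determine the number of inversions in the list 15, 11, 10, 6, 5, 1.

15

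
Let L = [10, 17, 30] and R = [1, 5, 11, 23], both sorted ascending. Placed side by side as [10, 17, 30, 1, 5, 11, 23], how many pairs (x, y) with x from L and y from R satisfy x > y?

9

Count, for every r in R, how many entries of L exceed r:
r = 1: 10, 17, 30 → 3
r = 5: 10, 17, 30 → 3
r = 11: 17, 30 → 2
r = 23: 30 → 1
Cross-inversions: 3 + 3 + 2 + 1 = 9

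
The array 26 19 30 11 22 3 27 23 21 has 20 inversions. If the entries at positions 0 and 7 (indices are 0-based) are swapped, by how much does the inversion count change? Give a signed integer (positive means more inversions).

-1

Positions 0 and 7 hold 26 and 23; after swapping, the array is [23, 19, 30, 11, 22, 3, 27, 26, 21].
For each element, count later entries that are smaller:
23: 5
19: 2
30: 6
11: 1
22: 2
3: 0
27: 2
26: 1
21: 0
Sum: 5 + 2 + 6 + 1 + 2 + 0 + 2 + 1 + 0 = 19
Change: 19 − 20 = -1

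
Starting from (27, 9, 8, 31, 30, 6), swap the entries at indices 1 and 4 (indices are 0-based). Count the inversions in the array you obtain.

10 inversions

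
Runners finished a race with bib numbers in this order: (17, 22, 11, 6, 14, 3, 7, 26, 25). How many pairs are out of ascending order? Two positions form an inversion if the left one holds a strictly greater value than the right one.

Element-by-element contributions:
17: 5
22: 5
11: 3
6: 1
14: 2
3: 0
7: 0
26: 1
25: 0
Sum: 5 + 5 + 3 + 1 + 2 + 0 + 0 + 1 + 0 = 17

There are 17 out-of-order pairs.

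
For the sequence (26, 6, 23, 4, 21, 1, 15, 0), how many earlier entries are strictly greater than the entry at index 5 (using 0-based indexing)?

The element at index 5 is 1.
Elements before it: 26, 6, 23, 4, 21
Those larger than 1: 26, 6, 23, 4, 21

5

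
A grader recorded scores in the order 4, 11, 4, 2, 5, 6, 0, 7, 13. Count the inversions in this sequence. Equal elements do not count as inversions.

13 out-of-order pairs

Sweep left to right; for each value list the smaller values that follow it:
4: 2
11: 6
4: 2
2: 1
5: 1
6: 1
0: 0
7: 0
13: 0
Sum: 2 + 6 + 2 + 1 + 1 + 1 + 0 + 0 + 0 = 13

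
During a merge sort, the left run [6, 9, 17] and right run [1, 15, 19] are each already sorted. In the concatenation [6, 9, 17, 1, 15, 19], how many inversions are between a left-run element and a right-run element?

4

For each element r of the right run, count left-run elements greater than r:
r = 1: 6, 9, 17 → 3
r = 15: 17 → 1
r = 19: none → 0
Cross-inversions: 3 + 1 + 0 = 4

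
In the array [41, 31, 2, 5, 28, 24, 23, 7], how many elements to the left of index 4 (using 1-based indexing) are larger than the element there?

2

The element at index 4 is 5.
Elements before it: 41, 31, 2
Those larger than 5: 41, 31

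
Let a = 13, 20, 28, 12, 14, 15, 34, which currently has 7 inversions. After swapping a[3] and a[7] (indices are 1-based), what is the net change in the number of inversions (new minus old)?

+1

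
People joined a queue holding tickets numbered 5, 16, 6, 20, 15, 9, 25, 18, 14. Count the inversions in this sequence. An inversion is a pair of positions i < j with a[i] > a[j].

Inversions: 13

Element-by-element contributions:
5: 0
16: 4
6: 0
20: 4
15: 2
9: 0
25: 2
18: 1
14: 0
Sum: 0 + 4 + 0 + 4 + 2 + 0 + 2 + 1 + 0 = 13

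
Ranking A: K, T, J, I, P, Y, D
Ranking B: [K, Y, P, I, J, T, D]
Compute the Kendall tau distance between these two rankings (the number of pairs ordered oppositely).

Assign each item its position (1..7) in the first ordering, then rewrite the second ordering as that position sequence:
positions: K→1, T→2, J→3, I→4, P→5, Y→6, D→7
second ordering as positions: [1, 6, 5, 4, 3, 2, 7]
Discordant pairs = inversions in this position sequence.
1: 0
6: 5, 4, 3, 2 → 4
5: 4, 3, 2 → 3
4: 3, 2 → 2
3: 2 → 1
2: 0
7: 0
Total: 0 + 4 + 3 + 2 + 1 + 0 + 0 = 10

10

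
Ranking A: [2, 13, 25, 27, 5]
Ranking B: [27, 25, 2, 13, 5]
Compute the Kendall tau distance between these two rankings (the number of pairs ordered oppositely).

Assign each item its position (1..5) in the first ordering, then rewrite the second ordering as that position sequence:
positions: 2→1, 13→2, 25→3, 27→4, 5→5
second ordering as positions: [4, 3, 1, 2, 5]
Discordant pairs = inversions in this position sequence.
4: 3, 1, 2 → 3
3: 1, 2 → 2
1: 0
2: 0
5: 0
Total: 3 + 2 + 0 + 0 + 0 = 5

Discordant pairs: 5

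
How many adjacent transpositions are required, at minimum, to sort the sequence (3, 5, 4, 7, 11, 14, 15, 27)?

1

The minimum number of adjacent swaps to sort an array equals its inversion count, since every such swap removes exactly one inversion.
Count inversions — for each element, later elements that are smaller:
3: none → 0
5: 4 → 1
4: none → 0
7: none → 0
11: none → 0
14: none → 0
15: none → 0
27: none → 0
Total inversions: 0 + 1 + 0 + 0 + 0 + 0 + 0 + 0 = 1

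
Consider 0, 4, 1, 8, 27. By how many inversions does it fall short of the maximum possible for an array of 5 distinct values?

9 inversions short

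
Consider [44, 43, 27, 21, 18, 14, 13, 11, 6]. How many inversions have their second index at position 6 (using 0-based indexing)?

6 such elements

The element at index 6 is 13.
Elements before it: 44, 43, 27, 21, 18, 14
Those larger than 13: 44, 43, 27, 21, 18, 14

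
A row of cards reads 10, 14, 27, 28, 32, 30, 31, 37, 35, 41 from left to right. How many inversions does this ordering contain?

3 out-of-order pairs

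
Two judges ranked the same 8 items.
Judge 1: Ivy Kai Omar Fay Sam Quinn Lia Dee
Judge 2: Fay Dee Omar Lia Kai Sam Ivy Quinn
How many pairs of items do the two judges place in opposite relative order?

Assign each item its position (1..8) in the first ordering, then rewrite the second ordering as that position sequence:
positions: Ivy→1, Kai→2, Omar→3, Fay→4, Sam→5, Quinn→6, Lia→7, Dee→8
second ordering as positions: [4, 8, 3, 7, 2, 5, 1, 6]
Discordant pairs = inversions in this position sequence.
4: 3, 2, 1 → 3
8: 3, 7, 2, 5, 1, 6 → 6
3: 2, 1 → 2
7: 2, 5, 1, 6 → 4
2: 1 → 1
5: 1 → 1
1: 0
6: 0
Total: 3 + 6 + 2 + 4 + 1 + 1 + 0 + 0 = 17

17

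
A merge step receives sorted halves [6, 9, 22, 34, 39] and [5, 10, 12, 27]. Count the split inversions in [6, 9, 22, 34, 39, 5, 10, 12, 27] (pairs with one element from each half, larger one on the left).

13

Take each right-half value and tally the left-half values above it:
r = 5: 6, 9, 22, 34, 39 → 5
r = 10: 22, 34, 39 → 3
r = 12: 22, 34, 39 → 3
r = 27: 34, 39 → 2
Cross-inversions: 5 + 3 + 3 + 2 = 13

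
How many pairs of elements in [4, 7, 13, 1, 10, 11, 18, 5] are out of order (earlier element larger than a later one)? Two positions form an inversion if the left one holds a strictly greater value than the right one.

Element-by-element contributions:
4: 1
7: 2
13: 4
1: 0
10: 1
11: 1
18: 1
5: 0
Sum: 1 + 2 + 4 + 0 + 1 + 1 + 1 + 0 = 10

10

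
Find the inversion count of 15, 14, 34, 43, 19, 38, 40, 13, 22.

Element-by-element contributions:
15 → 14, 13 → 2
14 → 13 → 1
34 → 19, 13, 22 → 3
43 → 19, 38, 40, 13, 22 → 5
19 → 13 → 1
38 → 13, 22 → 2
40 → 13, 22 → 2
13 → none → 0
22 → none → 0
Sum: 2 + 1 + 3 + 5 + 1 + 2 + 2 + 0 + 0 = 16

16 out-of-order pairs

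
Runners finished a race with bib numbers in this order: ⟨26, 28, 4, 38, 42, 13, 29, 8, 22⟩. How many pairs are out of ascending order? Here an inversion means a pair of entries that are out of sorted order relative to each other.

19 inversions

Sweep left to right; for each value list the smaller values that follow it:
26: 4
28: 4
4: 0
38: 4
42: 4
13: 1
29: 2
8: 0
22: 0
Sum: 4 + 4 + 0 + 4 + 4 + 1 + 2 + 0 + 0 = 19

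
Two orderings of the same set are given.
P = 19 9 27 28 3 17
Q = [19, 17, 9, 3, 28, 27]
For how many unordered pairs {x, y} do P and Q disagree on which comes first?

7 disagreeing pairs

Assign each item its position (1..6) in the first ordering, then rewrite the second ordering as that position sequence:
positions: 19→1, 9→2, 27→3, 28→4, 3→5, 17→6
second ordering as positions: [1, 6, 2, 5, 4, 3]
Discordant pairs = inversions in this position sequence.
1: 0
6: 2, 5, 4, 3 → 4
2: 0
5: 4, 3 → 2
4: 3 → 1
3: 0
Total: 0 + 4 + 0 + 2 + 1 + 0 = 7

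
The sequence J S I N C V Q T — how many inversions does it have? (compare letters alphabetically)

Sweep left to right; for each value list the smaller values that follow it:
J: 2
S: 4
I: 1
N: 1
C: 0
V: 2
Q: 0
T: 0
Sum: 2 + 4 + 1 + 1 + 0 + 2 + 0 + 0 = 10

10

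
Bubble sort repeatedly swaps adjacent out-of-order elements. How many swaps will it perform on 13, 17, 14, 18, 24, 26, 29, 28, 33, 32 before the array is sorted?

3

Each adjacent swap fixes exactly one inversion, so the minimum swap count equals the number of inversions.
Count inversions — for each element, later elements that are smaller:
13: none → 0
17: 14 → 1
14: none → 0
18: none → 0
24: none → 0
26: none → 0
29: 28 → 1
28: none → 0
33: 32 → 1
32: none → 0
Total inversions: 0 + 1 + 0 + 0 + 0 + 0 + 1 + 0 + 1 + 0 = 3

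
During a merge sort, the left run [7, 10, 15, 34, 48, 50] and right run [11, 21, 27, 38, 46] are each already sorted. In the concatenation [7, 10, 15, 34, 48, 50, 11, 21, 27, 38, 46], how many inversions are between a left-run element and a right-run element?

Count, for every r in R, how many entries of L exceed r:
r = 11: 15, 34, 48, 50 → 4
r = 21: 34, 48, 50 → 3
r = 27: 34, 48, 50 → 3
r = 38: 48, 50 → 2
r = 46: 48, 50 → 2
Cross-inversions: 4 + 3 + 3 + 2 + 2 = 14

14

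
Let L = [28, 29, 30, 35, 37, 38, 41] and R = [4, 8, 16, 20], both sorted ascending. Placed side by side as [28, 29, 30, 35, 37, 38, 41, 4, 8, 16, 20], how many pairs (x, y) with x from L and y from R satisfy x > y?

There are 28 split inversions.

For each element r of the right run, count left-run elements greater than r:
r = 4: 28, 29, 30, 35, 37, 38, 41 → 7
r = 8: 28, 29, 30, 35, 37, 38, 41 → 7
r = 16: 28, 29, 30, 35, 37, 38, 41 → 7
r = 20: 28, 29, 30, 35, 37, 38, 41 → 7
Cross-inversions: 7 + 7 + 7 + 7 = 28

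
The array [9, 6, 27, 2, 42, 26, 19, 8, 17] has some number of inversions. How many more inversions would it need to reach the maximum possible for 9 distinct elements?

Maximum inversions for 9 distinct elements is C(9, 2) = 9·8/2 = 36.
Current inversions — for each element, count later smaller elements:
9: 3
6: 1
27: 5
2: 0
42: 4
26: 3
19: 2
8: 0
17: 0
Current total: 3 + 1 + 5 + 0 + 4 + 3 + 2 + 0 + 0 = 18
Shortfall: 36 − 18 = 18

18 inversions short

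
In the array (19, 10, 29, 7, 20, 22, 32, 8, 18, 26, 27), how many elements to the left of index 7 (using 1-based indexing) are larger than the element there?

0

The element at index 7 is 32.
Elements before it: 19, 10, 29, 7, 20, 22
None of them are larger than 32.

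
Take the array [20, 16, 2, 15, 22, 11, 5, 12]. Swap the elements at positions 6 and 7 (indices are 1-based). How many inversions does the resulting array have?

17

Positions 6 and 7 hold 11 and 5; after swapping, the array is [20, 16, 2, 15, 22, 5, 11, 12].
Sweep left to right; for each value list the smaller values that follow it:
20 → 16, 2, 15, 5, 11, 12 → 6
16 → 2, 15, 5, 11, 12 → 5
2 → none → 0
15 → 5, 11, 12 → 3
22 → 5, 11, 12 → 3
5 → none → 0
11 → none → 0
12 → none → 0
Sum: 6 + 5 + 0 + 3 + 3 + 0 + 0 + 0 = 17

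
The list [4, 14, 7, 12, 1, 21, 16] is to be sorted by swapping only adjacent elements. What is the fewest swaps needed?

The minimum number of adjacent swaps to sort an array equals its inversion count, since every such swap removes exactly one inversion.
Count inversions — for each element, later elements that are smaller:
4: 1 → 1
14: 7, 12, 1 → 3
7: 1 → 1
12: 1 → 1
1: none → 0
21: 16 → 1
16: none → 0
Total inversions: 1 + 3 + 1 + 1 + 0 + 1 + 0 = 7

7 adjacent swaps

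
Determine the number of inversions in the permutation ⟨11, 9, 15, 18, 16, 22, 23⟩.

2

Out-of-order index pairs (0-indexed):
(0,1): 11 > 9
(3,4): 18 > 16
That's 2 pairs.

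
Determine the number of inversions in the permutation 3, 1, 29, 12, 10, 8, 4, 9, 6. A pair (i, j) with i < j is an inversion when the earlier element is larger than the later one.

19 inversions

Sweep left to right; for each value list the smaller values that follow it:
3: 1
1: 0
29: 6
12: 5
10: 4
8: 2
4: 0
9: 1
6: 0
Sum: 1 + 0 + 6 + 5 + 4 + 2 + 0 + 1 + 0 = 19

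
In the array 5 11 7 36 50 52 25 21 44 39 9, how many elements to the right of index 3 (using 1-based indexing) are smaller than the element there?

The element at index 3 is 7.
Elements after it: 36, 50, 52, 25, 21, 44, 39, 9
None of them are smaller than 7.

0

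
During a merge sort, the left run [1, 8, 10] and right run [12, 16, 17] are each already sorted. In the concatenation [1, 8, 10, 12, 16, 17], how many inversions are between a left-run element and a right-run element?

Count, for every r in R, how many entries of L exceed r:
r = 12: none → 0
r = 16: none → 0
r = 17: none → 0
Cross-inversions: 0 + 0 + 0 = 0

0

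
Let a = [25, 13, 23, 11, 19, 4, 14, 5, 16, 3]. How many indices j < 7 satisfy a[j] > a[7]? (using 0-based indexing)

The element at index 7 is 5.
Elements before it: 25, 13, 23, 11, 19, 4, 14
Those larger than 5: 25, 13, 23, 11, 19, 14

6 such elements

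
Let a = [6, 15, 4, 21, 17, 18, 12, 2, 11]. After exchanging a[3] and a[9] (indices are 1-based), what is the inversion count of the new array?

Positions 3 and 9 hold 4 and 11; after swapping, the array is [6, 15, 11, 21, 17, 18, 12, 2, 4].
Count, for each position, how many later elements it exceeds:
6: 2
15: 4
11: 2
21: 5
17: 3
18: 3
12: 2
2: 0
4: 0
Sum: 2 + 4 + 2 + 5 + 3 + 3 + 2 + 0 + 0 = 21

21 inversions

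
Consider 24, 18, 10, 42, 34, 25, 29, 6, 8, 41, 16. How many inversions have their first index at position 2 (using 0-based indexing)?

The element at index 2 is 10.
Elements after it: 42, 34, 25, 29, 6, 8, 41, 16
Those smaller than 10: 6, 8

2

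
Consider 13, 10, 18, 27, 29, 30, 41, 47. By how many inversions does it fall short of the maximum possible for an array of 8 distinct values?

27

Maximum inversions for 8 distinct elements is C(8, 2) = 8·7/2 = 28.
Current inversions — for each element, count later smaller elements:
13: 1
10: 0
18: 0
27: 0
29: 0
30: 0
41: 0
47: 0
Current total: 1 + 0 + 0 + 0 + 0 + 0 + 0 + 0 = 1
Shortfall: 28 − 1 = 27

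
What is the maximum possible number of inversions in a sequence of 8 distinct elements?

There are 28 inversions.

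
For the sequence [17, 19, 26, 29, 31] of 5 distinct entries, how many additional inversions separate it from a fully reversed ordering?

Maximum inversions for 5 distinct elements is C(5, 2) = 5·4/2 = 10.
Current inversions — for each element, count later smaller elements:
17: 0
19: 0
26: 0
29: 0
31: 0
Current total: 0 + 0 + 0 + 0 + 0 = 0
Shortfall: 10 − 0 = 10

10 inversions short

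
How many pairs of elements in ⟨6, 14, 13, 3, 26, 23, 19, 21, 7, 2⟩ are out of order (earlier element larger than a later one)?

For each element, count later entries that are smaller:
6: 2
14: 4
13: 3
3: 1
26: 5
23: 4
19: 2
21: 2
7: 1
2: 0
Sum: 2 + 4 + 3 + 1 + 5 + 4 + 2 + 2 + 1 + 0 = 24

There are 24 inversions.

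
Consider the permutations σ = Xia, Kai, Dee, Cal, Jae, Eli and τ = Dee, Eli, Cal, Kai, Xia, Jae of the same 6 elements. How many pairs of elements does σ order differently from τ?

9 discordant pairs

Assign each item its position (1..6) in the first ordering, then rewrite the second ordering as that position sequence:
positions: Xia→1, Kai→2, Dee→3, Cal→4, Jae→5, Eli→6
second ordering as positions: [3, 6, 4, 2, 1, 5]
Discordant pairs = inversions in this position sequence.
3: 2, 1 → 2
6: 4, 2, 1, 5 → 4
4: 2, 1 → 2
2: 1 → 1
1: 0
5: 0
Total: 2 + 4 + 2 + 1 + 0 + 0 = 9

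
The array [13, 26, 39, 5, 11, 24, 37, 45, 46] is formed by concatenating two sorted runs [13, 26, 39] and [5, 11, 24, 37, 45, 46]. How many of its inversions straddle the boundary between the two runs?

9

Take each right-half value and tally the left-half values above it:
r = 5: 13, 26, 39 → 3
r = 11: 13, 26, 39 → 3
r = 24: 26, 39 → 2
r = 37: 39 → 1
r = 45: none → 0
r = 46: none → 0
Cross-inversions: 3 + 3 + 2 + 1 + 0 + 0 = 9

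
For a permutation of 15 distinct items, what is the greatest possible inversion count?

The maximum occurs when the array is in strictly decreasing order: every one of the C(15, 2) pairs is inverted.
C(15, 2) = 15·14/2 = 105

There are 105 inversions.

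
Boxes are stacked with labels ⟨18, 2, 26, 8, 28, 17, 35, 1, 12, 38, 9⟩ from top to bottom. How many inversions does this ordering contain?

Sweep left to right; for each value list the smaller values that follow it:
18: 6
2: 1
26: 5
8: 1
28: 4
17: 3
35: 3
1: 0
12: 1
38: 1
9: 0
Sum: 6 + 1 + 5 + 1 + 4 + 3 + 3 + 0 + 1 + 1 + 0 = 25

25 inversions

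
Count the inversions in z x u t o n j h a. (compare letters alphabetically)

Out-of-order pairs: 36

Count, for each position, how many later elements it exceeds:
z → x, u, t, o, n, j, h, a → 8
x → u, t, o, n, j, h, a → 7
u → t, o, n, j, h, a → 6
t → o, n, j, h, a → 5
o → n, j, h, a → 4
n → j, h, a → 3
j → h, a → 2
h → a → 1
a → none → 0
Sum: 8 + 7 + 6 + 5 + 4 + 3 + 2 + 1 + 0 = 36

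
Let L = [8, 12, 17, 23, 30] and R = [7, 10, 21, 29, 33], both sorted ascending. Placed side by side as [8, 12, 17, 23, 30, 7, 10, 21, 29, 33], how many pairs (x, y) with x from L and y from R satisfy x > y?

There are 12 cross-inversions.

Count, for every r in R, how many entries of L exceed r:
r = 7: 8, 12, 17, 23, 30 → 5
r = 10: 12, 17, 23, 30 → 4
r = 21: 23, 30 → 2
r = 29: 30 → 1
r = 33: none → 0
Cross-inversions: 5 + 4 + 2 + 1 + 0 = 12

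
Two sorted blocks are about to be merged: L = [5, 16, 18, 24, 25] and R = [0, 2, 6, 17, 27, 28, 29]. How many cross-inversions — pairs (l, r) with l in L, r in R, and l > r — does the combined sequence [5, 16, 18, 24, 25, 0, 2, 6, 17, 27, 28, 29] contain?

Count, for every r in R, how many entries of L exceed r:
r = 0: 5, 16, 18, 24, 25 → 5
r = 2: 5, 16, 18, 24, 25 → 5
r = 6: 16, 18, 24, 25 → 4
r = 17: 18, 24, 25 → 3
r = 27: none → 0
r = 28: none → 0
r = 29: none → 0
Cross-inversions: 5 + 5 + 4 + 3 + 0 + 0 + 0 = 17

17 cross-inversions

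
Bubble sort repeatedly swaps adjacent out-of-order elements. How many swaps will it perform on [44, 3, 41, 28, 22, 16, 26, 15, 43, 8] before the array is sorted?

29

The minimum number of adjacent swaps to sort an array equals its inversion count, since every such swap removes exactly one inversion.
Count inversions — for each element, later elements that are smaller:
44: 3, 41, 28, 22, 16, 26, 15, 43, 8 → 9
3: none → 0
41: 28, 22, 16, 26, 15, 8 → 6
28: 22, 16, 26, 15, 8 → 5
22: 16, 15, 8 → 3
16: 15, 8 → 2
26: 15, 8 → 2
15: 8 → 1
43: 8 → 1
8: none → 0
Total inversions: 9 + 0 + 6 + 5 + 3 + 2 + 2 + 1 + 1 + 0 = 29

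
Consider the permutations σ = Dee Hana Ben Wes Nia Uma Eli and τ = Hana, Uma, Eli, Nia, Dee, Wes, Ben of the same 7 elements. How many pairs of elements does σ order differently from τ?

Assign each item its position (1..7) in the first ordering, then rewrite the second ordering as that position sequence:
positions: Dee→1, Hana→2, Ben→3, Wes→4, Nia→5, Uma→6, Eli→7
second ordering as positions: [2, 6, 7, 5, 1, 4, 3]
Discordant pairs = inversions in this position sequence.
2: 1 → 1
6: 5, 1, 4, 3 → 4
7: 5, 1, 4, 3 → 4
5: 1, 4, 3 → 3
1: 0
4: 3 → 1
3: 0
Total: 1 + 4 + 4 + 3 + 0 + 1 + 0 = 13

13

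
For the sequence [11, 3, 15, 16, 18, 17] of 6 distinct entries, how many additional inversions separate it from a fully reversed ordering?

13 inversions short

Maximum inversions for 6 distinct elements is C(6, 2) = 6·5/2 = 15.
Current inversions — for each element, count later smaller elements:
11: 1
3: 0
15: 0
16: 0
18: 1
17: 0
Current total: 1 + 0 + 0 + 0 + 1 + 0 = 2
Shortfall: 15 − 2 = 13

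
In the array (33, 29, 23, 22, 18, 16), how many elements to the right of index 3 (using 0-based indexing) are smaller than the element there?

The element at index 3 is 22.
Elements after it: 18, 16
Those smaller than 22: 18, 16

2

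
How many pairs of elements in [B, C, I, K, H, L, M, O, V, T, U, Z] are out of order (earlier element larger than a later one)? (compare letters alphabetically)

Count, for each position, how many later elements it exceeds:
B → none → 0
C → none → 0
I → H → 1
K → H → 1
H → none → 0
L → none → 0
M → none → 0
O → none → 0
V → T, U → 2
T → none → 0
U → none → 0
Z → none → 0
Sum: 0 + 0 + 1 + 1 + 0 + 0 + 0 + 0 + 2 + 0 + 0 + 0 = 4

4 inversions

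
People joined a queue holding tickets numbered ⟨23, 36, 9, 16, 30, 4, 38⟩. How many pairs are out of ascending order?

Inversion pairs (indices are 0-based):
(0,2): 23 > 9
(0,3): 23 > 16
(0,5): 23 > 4
(1,2): 36 > 9
(1,3): 36 > 16
(1,4): 36 > 30
(1,5): 36 > 4
(2,5): 9 > 4
(3,5): 16 > 4
(4,5): 30 > 4
That's 10 pairs.

10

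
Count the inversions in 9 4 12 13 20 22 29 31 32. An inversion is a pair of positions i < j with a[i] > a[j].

Count, for each position, how many later elements it exceeds:
9 → 4 → 1
4 → none → 0
12 → none → 0
13 → none → 0
20 → none → 0
22 → none → 0
29 → none → 0
31 → none → 0
32 → none → 0
Sum: 1 + 0 + 0 + 0 + 0 + 0 + 0 + 0 + 0 = 1

1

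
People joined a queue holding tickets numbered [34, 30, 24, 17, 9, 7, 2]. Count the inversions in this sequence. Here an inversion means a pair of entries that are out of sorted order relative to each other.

For each element, count later entries that are smaller:
34: 6
30: 5
24: 4
17: 3
9: 2
7: 1
2: 0
Sum: 6 + 5 + 4 + 3 + 2 + 1 + 0 = 21

21 inversions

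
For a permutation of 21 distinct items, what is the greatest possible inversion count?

The maximum occurs when the array is in strictly decreasing order: every one of the C(21, 2) pairs is inverted.
C(21, 2) = 21·20/2 = 210

There are 210 inversions.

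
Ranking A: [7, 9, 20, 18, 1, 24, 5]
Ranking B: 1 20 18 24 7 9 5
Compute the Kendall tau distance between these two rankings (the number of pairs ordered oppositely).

10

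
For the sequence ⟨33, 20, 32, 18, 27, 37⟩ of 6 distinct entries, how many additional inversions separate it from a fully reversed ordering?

8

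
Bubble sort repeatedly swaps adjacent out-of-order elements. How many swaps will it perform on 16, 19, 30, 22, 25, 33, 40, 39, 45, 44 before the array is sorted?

Minimum adjacent swaps = number of inversions (each swap of adjacent out-of-order elements removes one inversion and no swap can remove more).
Count inversions — for each element, later elements that are smaller:
16: none → 0
19: none → 0
30: 22, 25 → 2
22: none → 0
25: none → 0
33: none → 0
40: 39 → 1
39: none → 0
45: 44 → 1
44: none → 0
Total inversions: 0 + 0 + 2 + 0 + 0 + 0 + 1 + 0 + 1 + 0 = 4

4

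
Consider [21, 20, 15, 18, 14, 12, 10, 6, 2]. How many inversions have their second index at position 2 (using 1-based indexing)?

1 such element

The element at index 2 is 20.
Elements before it: 21
Those larger than 20: 21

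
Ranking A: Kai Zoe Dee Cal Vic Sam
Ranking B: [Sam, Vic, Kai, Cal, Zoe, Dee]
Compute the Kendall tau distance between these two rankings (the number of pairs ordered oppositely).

11 discordant pairs

Assign each item its position (1..6) in the first ordering, then rewrite the second ordering as that position sequence:
positions: Kai→1, Zoe→2, Dee→3, Cal→4, Vic→5, Sam→6
second ordering as positions: [6, 5, 1, 4, 2, 3]
Discordant pairs = inversions in this position sequence.
6: 5, 1, 4, 2, 3 → 5
5: 1, 4, 2, 3 → 4
1: 0
4: 2, 3 → 2
2: 0
3: 0
Total: 5 + 4 + 0 + 2 + 0 + 0 = 11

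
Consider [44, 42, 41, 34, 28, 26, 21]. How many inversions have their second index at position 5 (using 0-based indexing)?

5

The element at index 5 is 26.
Elements before it: 44, 42, 41, 34, 28
Those larger than 26: 44, 42, 41, 34, 28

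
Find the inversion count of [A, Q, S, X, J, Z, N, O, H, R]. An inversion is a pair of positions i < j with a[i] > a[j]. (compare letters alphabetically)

Sweep left to right; for each value list the smaller values that follow it:
A: 0
Q: 4
S: 5
X: 5
J: 1
Z: 4
N: 1
O: 1
H: 0
R: 0
Sum: 0 + 4 + 5 + 5 + 1 + 4 + 1 + 1 + 0 + 0 = 21

21 out-of-order pairs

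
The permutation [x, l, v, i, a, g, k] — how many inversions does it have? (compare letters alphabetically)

There are 16 out-of-order pairs.

Sweep left to right; for each value list the smaller values that follow it:
x → l, v, i, a, g, k → 6
l → i, a, g, k → 4
v → i, a, g, k → 4
i → a, g → 2
a → none → 0
g → none → 0
k → none → 0
Sum: 6 + 4 + 4 + 2 + 0 + 0 + 0 = 16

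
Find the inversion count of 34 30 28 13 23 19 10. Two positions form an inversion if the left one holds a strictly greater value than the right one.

Inversions: 19

For each element, count later entries that are smaller:
34 → 30, 28, 13, 23, 19, 10 → 6
30 → 28, 13, 23, 19, 10 → 5
28 → 13, 23, 19, 10 → 4
13 → 10 → 1
23 → 19, 10 → 2
19 → 10 → 1
10 → none → 0
Sum: 6 + 5 + 4 + 1 + 2 + 1 + 0 = 19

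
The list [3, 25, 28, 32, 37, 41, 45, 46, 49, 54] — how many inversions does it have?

0

Sweep left to right; for each value list the smaller values that follow it:
3: 0
25: 0
28: 0
32: 0
37: 0
41: 0
45: 0
46: 0
49: 0
54: 0
Sum: 0 + 0 + 0 + 0 + 0 + 0 + 0 + 0 + 0 + 0 = 0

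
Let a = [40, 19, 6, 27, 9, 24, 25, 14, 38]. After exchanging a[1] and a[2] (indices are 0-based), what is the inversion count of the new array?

16

Positions 1 and 2 hold 19 and 6; after swapping, the array is [40, 6, 19, 27, 9, 24, 25, 14, 38].
Sweep left to right; for each value list the smaller values that follow it:
40: 8
6: 0
19: 2
27: 4
9: 0
24: 1
25: 1
14: 0
38: 0
Sum: 8 + 0 + 2 + 4 + 0 + 1 + 1 + 0 + 0 = 16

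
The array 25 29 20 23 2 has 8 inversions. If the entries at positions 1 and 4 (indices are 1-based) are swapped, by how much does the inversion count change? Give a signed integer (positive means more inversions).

-1

Positions 1 and 4 hold 25 and 23; after swapping, the array is [23, 29, 20, 25, 2].
For each element, count later entries that are smaller:
23 → 20, 2 → 2
29 → 20, 25, 2 → 3
20 → 2 → 1
25 → 2 → 1
2 → none → 0
Sum: 2 + 3 + 1 + 1 + 0 = 7
Change: 7 − 8 = -1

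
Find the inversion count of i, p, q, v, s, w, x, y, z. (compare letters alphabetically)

There is 1 inversion.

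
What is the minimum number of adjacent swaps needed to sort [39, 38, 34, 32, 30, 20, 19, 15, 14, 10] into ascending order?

45 adjacent swaps

Each adjacent swap fixes exactly one inversion, so the minimum swap count equals the number of inversions.
Count inversions — for each element, later elements that are smaller:
39: 38, 34, 32, 30, 20, 19, 15, 14, 10 → 9
38: 34, 32, 30, 20, 19, 15, 14, 10 → 8
34: 32, 30, 20, 19, 15, 14, 10 → 7
32: 30, 20, 19, 15, 14, 10 → 6
30: 20, 19, 15, 14, 10 → 5
20: 19, 15, 14, 10 → 4
19: 15, 14, 10 → 3
15: 14, 10 → 2
14: 10 → 1
10: none → 0
Total inversions: 9 + 8 + 7 + 6 + 5 + 4 + 3 + 2 + 1 + 0 = 45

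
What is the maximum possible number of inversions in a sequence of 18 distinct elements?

153

A reversed (strictly descending) arrangement makes every pair an inversion, giving C(18, 2) inversions.
C(18, 2) = 18·17/2 = 153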